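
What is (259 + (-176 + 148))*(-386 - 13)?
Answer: -92169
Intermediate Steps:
(259 + (-176 + 148))*(-386 - 13) = (259 - 28)*(-399) = 231*(-399) = -92169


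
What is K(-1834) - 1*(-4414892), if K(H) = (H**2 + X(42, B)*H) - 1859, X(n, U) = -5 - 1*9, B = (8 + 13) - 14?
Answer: 7802265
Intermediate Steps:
B = 7 (B = 21 - 14 = 7)
X(n, U) = -14 (X(n, U) = -5 - 9 = -14)
K(H) = -1859 + H**2 - 14*H (K(H) = (H**2 - 14*H) - 1859 = -1859 + H**2 - 14*H)
K(-1834) - 1*(-4414892) = (-1859 + (-1834)**2 - 14*(-1834)) - 1*(-4414892) = (-1859 + 3363556 + 25676) + 4414892 = 3387373 + 4414892 = 7802265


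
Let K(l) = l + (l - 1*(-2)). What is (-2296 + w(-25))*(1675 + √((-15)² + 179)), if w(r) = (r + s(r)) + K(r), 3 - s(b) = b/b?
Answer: -3964725 - 4734*√101 ≈ -4.0123e+6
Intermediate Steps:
s(b) = 2 (s(b) = 3 - b/b = 3 - 1*1 = 3 - 1 = 2)
K(l) = 2 + 2*l (K(l) = l + (l + 2) = l + (2 + l) = 2 + 2*l)
w(r) = 4 + 3*r (w(r) = (r + 2) + (2 + 2*r) = (2 + r) + (2 + 2*r) = 4 + 3*r)
(-2296 + w(-25))*(1675 + √((-15)² + 179)) = (-2296 + (4 + 3*(-25)))*(1675 + √((-15)² + 179)) = (-2296 + (4 - 75))*(1675 + √(225 + 179)) = (-2296 - 71)*(1675 + √404) = -2367*(1675 + 2*√101) = -3964725 - 4734*√101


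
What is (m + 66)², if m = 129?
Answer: 38025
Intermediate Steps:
(m + 66)² = (129 + 66)² = 195² = 38025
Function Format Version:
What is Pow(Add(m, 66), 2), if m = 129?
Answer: 38025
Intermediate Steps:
Pow(Add(m, 66), 2) = Pow(Add(129, 66), 2) = Pow(195, 2) = 38025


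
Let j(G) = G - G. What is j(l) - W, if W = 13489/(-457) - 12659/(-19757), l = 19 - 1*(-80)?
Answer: 260717010/9028949 ≈ 28.876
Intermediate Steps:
l = 99 (l = 19 + 80 = 99)
j(G) = 0
W = -260717010/9028949 (W = 13489*(-1/457) - 12659*(-1/19757) = -13489/457 + 12659/19757 = -260717010/9028949 ≈ -28.876)
j(l) - W = 0 - 1*(-260717010/9028949) = 0 + 260717010/9028949 = 260717010/9028949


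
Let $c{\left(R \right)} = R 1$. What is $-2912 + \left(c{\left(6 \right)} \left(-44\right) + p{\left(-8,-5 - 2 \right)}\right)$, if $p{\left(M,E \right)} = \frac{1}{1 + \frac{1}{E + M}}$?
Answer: $- \frac{44449}{14} \approx -3174.9$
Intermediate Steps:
$c{\left(R \right)} = R$
$-2912 + \left(c{\left(6 \right)} \left(-44\right) + p{\left(-8,-5 - 2 \right)}\right) = -2912 + \left(6 \left(-44\right) + \frac{\left(-5 - 2\right) - 8}{1 - 7 - 8}\right) = -2912 - \left(264 - \frac{\left(-5 - 2\right) - 8}{1 - 7 - 8}\right) = -2912 - \left(264 - \frac{-7 - 8}{1 - 7 - 8}\right) = -2912 - \left(264 - \frac{1}{-14} \left(-15\right)\right) = -2912 - \frac{3681}{14} = - \frac{44449}{14}$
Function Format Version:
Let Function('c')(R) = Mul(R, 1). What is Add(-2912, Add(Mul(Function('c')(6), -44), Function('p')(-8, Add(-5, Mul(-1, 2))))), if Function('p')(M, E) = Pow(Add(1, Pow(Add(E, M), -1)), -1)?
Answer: Rational(-44449, 14) ≈ -3174.9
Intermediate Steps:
Function('c')(R) = R
Add(-2912, Add(Mul(Function('c')(6), -44), Function('p')(-8, Add(-5, Mul(-1, 2))))) = Add(-2912, Add(Mul(6, -44), Mul(Pow(Add(1, Add(-5, Mul(-1, 2)), -8), -1), Add(Add(-5, Mul(-1, 2)), -8)))) = Add(-2912, Add(-264, Mul(Pow(Add(1, Add(-5, -2), -8), -1), Add(Add(-5, -2), -8)))) = Add(-2912, Add(-264, Mul(Pow(Add(1, -7, -8), -1), Add(-7, -8)))) = Add(-2912, Add(-264, Mul(Pow(-14, -1), -15))) = Add(-2912, Add(-264, Mul(Rational(-1, 14), -15))) = Add(-2912, Add(-264, Rational(15, 14))) = Add(-2912, Rational(-3681, 14)) = Rational(-44449, 14)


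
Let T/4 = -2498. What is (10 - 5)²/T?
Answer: -25/9992 ≈ -0.0025020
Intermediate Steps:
T = -9992 (T = 4*(-2498) = -9992)
(10 - 5)²/T = (10 - 5)²/(-9992) = 5²*(-1/9992) = 25*(-1/9992) = -25/9992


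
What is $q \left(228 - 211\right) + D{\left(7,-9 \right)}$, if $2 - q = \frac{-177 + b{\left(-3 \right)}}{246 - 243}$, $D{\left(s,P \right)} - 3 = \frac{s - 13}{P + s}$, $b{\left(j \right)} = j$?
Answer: $1060$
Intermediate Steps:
$D{\left(s,P \right)} = 3 + \frac{-13 + s}{P + s}$ ($D{\left(s,P \right)} = 3 + \frac{s - 13}{P + s} = 3 + \frac{-13 + s}{P + s}$)
$q = 62$ ($q = 2 - \frac{-177 - 3}{246 - 243} = 2 - - \frac{180}{3} = 2 - \left(-180\right) \frac{1}{3} = 2 - -60 = 2 + 60 = 62$)
$q \left(228 - 211\right) + D{\left(7,-9 \right)} = 62 \left(228 - 211\right) + \frac{-13 + 3 \left(-9\right) + 4 \cdot 7}{-9 + 7} = 62 \cdot 17 + \frac{-13 - 27 + 28}{-2} = 1054 - -6 = 1054 + 6 = 1060$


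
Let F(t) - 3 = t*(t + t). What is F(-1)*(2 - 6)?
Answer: -20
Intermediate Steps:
F(t) = 3 + 2*t² (F(t) = 3 + t*(t + t) = 3 + t*(2*t) = 3 + 2*t²)
F(-1)*(2 - 6) = (3 + 2*(-1)²)*(2 - 6) = (3 + 2*1)*(-4) = (3 + 2)*(-4) = 5*(-4) = -20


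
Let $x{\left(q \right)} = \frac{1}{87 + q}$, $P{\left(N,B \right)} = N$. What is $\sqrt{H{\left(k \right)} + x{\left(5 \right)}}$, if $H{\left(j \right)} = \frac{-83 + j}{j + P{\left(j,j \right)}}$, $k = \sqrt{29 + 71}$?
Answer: $\frac{3 i \sqrt{21390}}{230} \approx 1.9076 i$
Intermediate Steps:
$k = 10$ ($k = \sqrt{100} = 10$)
$H{\left(j \right)} = \frac{-83 + j}{2 j}$ ($H{\left(j \right)} = \frac{-83 + j}{j + j} = \frac{-83 + j}{2 j}$)
$\sqrt{H{\left(k \right)} + x{\left(5 \right)}} = \sqrt{\frac{-83 + 10}{2 \cdot 10} + \frac{1}{87 + 5}} = \sqrt{\frac{1}{2} \cdot \frac{1}{10} \left(-73\right) + \frac{1}{92}} = \sqrt{- \frac{73}{20} + \frac{1}{92}} = \sqrt{- \frac{837}{230}} = \frac{3 i \sqrt{21390}}{230}$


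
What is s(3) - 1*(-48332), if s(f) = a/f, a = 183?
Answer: 48393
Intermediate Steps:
s(f) = 183/f
s(3) - 1*(-48332) = 183/3 - 1*(-48332) = 183*(⅓) + 48332 = 61 + 48332 = 48393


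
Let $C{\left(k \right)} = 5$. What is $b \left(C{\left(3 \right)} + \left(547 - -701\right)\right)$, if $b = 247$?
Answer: $309491$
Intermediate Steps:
$b \left(C{\left(3 \right)} + \left(547 - -701\right)\right) = 247 \left(5 + \left(547 - -701\right)\right) = 247 \left(5 + \left(547 + 701\right)\right) = 247 \left(5 + 1248\right) = 247 \cdot 1253 = 309491$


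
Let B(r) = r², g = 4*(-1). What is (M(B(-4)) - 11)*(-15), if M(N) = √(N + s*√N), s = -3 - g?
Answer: 165 - 30*√5 ≈ 97.918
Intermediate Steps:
g = -4
s = 1 (s = -3 - 1*(-4) = -3 + 4 = 1)
M(N) = √(N + √N) (M(N) = √(N + 1*√N) = √(N + √N))
(M(B(-4)) - 11)*(-15) = (√((-4)² + √((-4)²)) - 11)*(-15) = (√(16 + √16) - 11)*(-15) = (√(16 + 4) - 11)*(-15) = (√20 - 11)*(-15) = (2*√5 - 11)*(-15) = (-11 + 2*√5)*(-15) = 165 - 30*√5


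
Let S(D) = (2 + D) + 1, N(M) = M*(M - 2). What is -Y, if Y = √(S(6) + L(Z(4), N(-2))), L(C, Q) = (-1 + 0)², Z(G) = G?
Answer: -√10 ≈ -3.1623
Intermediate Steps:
N(M) = M*(-2 + M)
L(C, Q) = 1 (L(C, Q) = (-1)² = 1)
S(D) = 3 + D
Y = √10 (Y = √((3 + 6) + 1) = √(9 + 1) = √10 ≈ 3.1623)
-Y = -√10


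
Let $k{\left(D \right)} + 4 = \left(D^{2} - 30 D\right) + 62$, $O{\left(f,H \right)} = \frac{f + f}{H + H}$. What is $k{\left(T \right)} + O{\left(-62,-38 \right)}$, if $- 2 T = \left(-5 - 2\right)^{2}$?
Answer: $\frac{106011}{76} \approx 1394.9$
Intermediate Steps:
$O{\left(f,H \right)} = \frac{f}{H}$ ($O{\left(f,H \right)} = \frac{2 f}{2 H} = 2 f \frac{1}{2 H} = \frac{f}{H}$)
$T = - \frac{49}{2}$ ($T = - \frac{\left(-5 - 2\right)^{2}}{2} = - \frac{\left(-7\right)^{2}}{2} = \left(- \frac{1}{2}\right) 49 = - \frac{49}{2} \approx -24.5$)
$k{\left(D \right)} = 58 + D^{2} - 30 D$ ($k{\left(D \right)} = -4 + \left(\left(D^{2} - 30 D\right) + 62\right) = -4 + \left(62 + D^{2} - 30 D\right) = 58 + D^{2} - 30 D$)
$k{\left(T \right)} + O{\left(-62,-38 \right)} = \left(58 + \left(- \frac{49}{2}\right)^{2} - -735\right) - \frac{62}{-38} = \left(58 + \frac{2401}{4} + 735\right) - - \frac{31}{19} = \frac{5573}{4} + \frac{31}{19} = \frac{106011}{76}$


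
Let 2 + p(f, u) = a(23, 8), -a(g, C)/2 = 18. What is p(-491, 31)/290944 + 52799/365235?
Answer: 7673836663/53131465920 ≈ 0.14443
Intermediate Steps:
a(g, C) = -36 (a(g, C) = -2*18 = -36)
p(f, u) = -38 (p(f, u) = -2 - 36 = -38)
p(-491, 31)/290944 + 52799/365235 = -38/290944 + 52799/365235 = -38*1/290944 + 52799*(1/365235) = -19/145472 + 52799/365235 = 7673836663/53131465920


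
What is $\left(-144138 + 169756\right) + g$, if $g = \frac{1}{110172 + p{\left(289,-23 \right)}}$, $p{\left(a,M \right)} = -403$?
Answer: $\frac{2812062243}{109769} \approx 25618.0$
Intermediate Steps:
$g = \frac{1}{109769}$ ($g = \frac{1}{110172 - 403} = \frac{1}{109769} \approx 9.11 \cdot 10^{-6}$)
$\left(-144138 + 169756\right) + g = \left(-144138 + 169756\right) + \frac{1}{109769} = 25618 + \frac{1}{109769} = \frac{2812062243}{109769}$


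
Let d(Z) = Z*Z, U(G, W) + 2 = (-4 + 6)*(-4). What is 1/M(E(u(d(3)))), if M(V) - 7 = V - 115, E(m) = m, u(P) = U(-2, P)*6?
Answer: -1/168 ≈ -0.0059524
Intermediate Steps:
U(G, W) = -10 (U(G, W) = -2 + (-4 + 6)*(-4) = -2 + 2*(-4) = -2 - 8 = -10)
d(Z) = Z²
u(P) = -60 (u(P) = -10*6 = -60)
M(V) = -108 + V (M(V) = 7 + (V - 115) = 7 + (-115 + V) = -108 + V)
1/M(E(u(d(3)))) = 1/(-108 - 60) = 1/(-168) = -1/168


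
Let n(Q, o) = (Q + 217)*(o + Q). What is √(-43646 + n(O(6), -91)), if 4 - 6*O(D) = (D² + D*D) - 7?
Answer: I*√2324543/6 ≈ 254.11*I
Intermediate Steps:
O(D) = 11/6 - D²/3 (O(D) = ⅔ - ((D² + D*D) - 7)/6 = ⅔ - ((D² + D²) - 7)/6 = ⅔ - (2*D² - 7)/6 = ⅔ - (-7 + 2*D²)/6 = ⅔ + (7/6 - D²/3) = 11/6 - D²/3)
n(Q, o) = (217 + Q)*(Q + o)
√(-43646 + n(O(6), -91)) = √(-43646 + ((11/6 - ⅓*6²)² + 217*(11/6 - ⅓*6²) + 217*(-91) + (11/6 - ⅓*6²)*(-91))) = √(-43646 + ((11/6 - ⅓*36)² + 217*(11/6 - ⅓*36) - 19747 + (11/6 - ⅓*36)*(-91))) = √(-43646 + ((11/6 - 12)² + 217*(11/6 - 12) - 19747 + (11/6 - 12)*(-91))) = √(-43646 + ((-61/6)² + 217*(-61/6) - 19747 - 61/6*(-91))) = √(-43646 + (3721/36 - 13237/6 - 19747 + 5551/6)) = √(-43646 - 753287/36) = √(-2324543/36) = I*√2324543/6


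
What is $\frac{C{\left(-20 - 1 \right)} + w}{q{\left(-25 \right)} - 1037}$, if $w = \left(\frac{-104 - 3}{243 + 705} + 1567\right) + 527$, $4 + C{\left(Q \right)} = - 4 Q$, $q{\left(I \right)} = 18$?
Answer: $- \frac{2060845}{966012} \approx -2.1334$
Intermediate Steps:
$C{\left(Q \right)} = -4 - 4 Q$
$w = \frac{1985005}{948}$ ($w = \left(- \frac{107}{948} + 1567\right) + 527 = \frac{1485409}{948} + 527 = \frac{1985005}{948} \approx 2093.9$)
$\frac{C{\left(-20 - 1 \right)} + w}{q{\left(-25 \right)} - 1037} = \frac{\left(-4 - 4 \left(-20 - 1\right)\right) + \frac{1985005}{948}}{18 - 1037} = \frac{\left(-4 - -84\right) + \frac{1985005}{948}}{-1019} = \left(\left(-4 + 84\right) + \frac{1985005}{948}\right) \left(- \frac{1}{1019}\right) = \left(80 + \frac{1985005}{948}\right) \left(- \frac{1}{1019}\right) = \frac{2060845}{948} \left(- \frac{1}{1019}\right) = - \frac{2060845}{966012}$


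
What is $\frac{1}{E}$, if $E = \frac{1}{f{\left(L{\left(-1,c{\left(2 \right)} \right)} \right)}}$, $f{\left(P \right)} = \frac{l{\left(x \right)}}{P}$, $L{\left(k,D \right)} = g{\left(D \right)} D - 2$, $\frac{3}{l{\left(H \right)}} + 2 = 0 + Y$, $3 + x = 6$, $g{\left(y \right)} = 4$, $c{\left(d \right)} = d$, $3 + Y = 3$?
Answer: $- \frac{1}{4} \approx -0.25$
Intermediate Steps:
$Y = 0$ ($Y = -3 + 3 = 0$)
$x = 3$ ($x = -3 + 6 = 3$)
$l{\left(H \right)} = - \frac{3}{2}$ ($l{\left(H \right)} = \frac{3}{-2 + \left(0 + 0\right)} = \frac{3}{-2 + 0} = \frac{3}{-2} = 3 \left(- \frac{1}{2}\right) = - \frac{3}{2}$)
$L{\left(k,D \right)} = -2 + 4 D$ ($L{\left(k,D \right)} = 4 D - 2 = -2 + 4 D$)
$f{\left(P \right)} = - \frac{3}{2 P}$
$E = -4$ ($E = \frac{1}{\left(- \frac{3}{2}\right) \frac{1}{-2 + 4 \cdot 2}} = \frac{1}{\left(- \frac{3}{2}\right) \frac{1}{-2 + 8}} = \frac{1}{\left(- \frac{3}{2}\right) \frac{1}{6}} = \frac{1}{- \frac{1}{4}} = -4$)
$\frac{1}{E} = \frac{1}{-4} = - \frac{1}{4}$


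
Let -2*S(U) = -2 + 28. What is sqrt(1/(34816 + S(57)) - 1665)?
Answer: I*sqrt(224081025798)/11601 ≈ 40.804*I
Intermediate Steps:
S(U) = -13 (S(U) = -(-2 + 28)/2 = -1/2*26 = -13)
sqrt(1/(34816 + S(57)) - 1665) = sqrt(1/(34816 - 13) - 1665) = sqrt(1/34803 - 1665) = sqrt(-57946994/34803) = I*sqrt(224081025798)/11601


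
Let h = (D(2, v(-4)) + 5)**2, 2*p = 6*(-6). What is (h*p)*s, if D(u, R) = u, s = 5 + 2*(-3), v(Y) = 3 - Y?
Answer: 882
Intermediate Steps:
s = -1 (s = 5 - 6 = -1)
p = -18 (p = (6*(-6))/2 = (1/2)*(-36) = -18)
h = 49 (h = (2 + 5)**2 = 7**2 = 49)
(h*p)*s = (49*(-18))*(-1) = -882*(-1) = 882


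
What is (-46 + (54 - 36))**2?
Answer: 784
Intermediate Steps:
(-46 + (54 - 36))**2 = (-46 + 18)**2 = (-28)**2 = 784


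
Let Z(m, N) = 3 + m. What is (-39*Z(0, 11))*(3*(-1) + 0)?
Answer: 351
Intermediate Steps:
(-39*Z(0, 11))*(3*(-1) + 0) = (-39*(3 + 0))*(3*(-1) + 0) = (-39*3)*(-3 + 0) = -117*(-3) = 351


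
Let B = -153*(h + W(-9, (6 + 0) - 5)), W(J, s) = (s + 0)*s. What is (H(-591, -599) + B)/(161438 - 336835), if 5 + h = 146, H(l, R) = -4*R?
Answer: 19330/175397 ≈ 0.11021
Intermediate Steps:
W(J, s) = s**2 (W(J, s) = s*s = s**2)
h = 141 (h = -5 + 146 = 141)
B = -21726 (B = -153*(141 + ((6 + 0) - 5)**2) = -153*(141 + (6 - 5)**2) = -153*(141 + 1**2) = -153*(141 + 1) = -153*142 = -21726)
(H(-591, -599) + B)/(161438 - 336835) = (-4*(-599) - 21726)/(161438 - 336835) = (2396 - 21726)/(-175397) = -19330*(-1/175397) = 19330/175397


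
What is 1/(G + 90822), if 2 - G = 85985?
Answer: 1/4839 ≈ 0.00020665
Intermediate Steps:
G = -85983 (G = 2 - 1*85985 = 2 - 85985 = -85983)
1/(G + 90822) = 1/(-85983 + 90822) = 1/4839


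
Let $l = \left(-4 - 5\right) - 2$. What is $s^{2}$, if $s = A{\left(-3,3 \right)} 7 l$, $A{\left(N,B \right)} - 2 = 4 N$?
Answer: $592900$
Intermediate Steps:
$l = -11$ ($l = -9 - 2 = -11$)
$A{\left(N,B \right)} = 2 + 4 N$
$s = 770$ ($s = \left(2 + 4 \left(-3\right)\right) 7 \left(-11\right) = \left(2 - 12\right) 7 \left(-11\right) = \left(-10\right) 7 \left(-11\right) = \left(-70\right) \left(-11\right) = 770$)
$s^{2} = 770^{2} = 592900$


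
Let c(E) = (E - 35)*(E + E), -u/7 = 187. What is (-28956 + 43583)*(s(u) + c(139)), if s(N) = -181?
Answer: 420248337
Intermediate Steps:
u = -1309 (u = -7*187 = -1309)
c(E) = 2*E*(-35 + E) (c(E) = (-35 + E)*(2*E) = 2*E*(-35 + E))
(-28956 + 43583)*(s(u) + c(139)) = (-28956 + 43583)*(-181 + 2*139*(-35 + 139)) = 14627*(-181 + 2*139*104) = 14627*(-181 + 28912) = 14627*28731 = 420248337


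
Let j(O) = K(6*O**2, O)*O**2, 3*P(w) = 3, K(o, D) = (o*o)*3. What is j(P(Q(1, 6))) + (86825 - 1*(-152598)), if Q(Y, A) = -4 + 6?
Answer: 239531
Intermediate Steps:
Q(Y, A) = 2
K(o, D) = 3*o**2 (K(o, D) = o**2*3 = 3*o**2)
P(w) = 1 (P(w) = (1/3)*3 = 1)
j(O) = 108*O**6 (j(O) = (3*(6*O**2)**2)*O**2 = (3*(36*O**4))*O**2 = (108*O**4)*O**2 = 108*O**6)
j(P(Q(1, 6))) + (86825 - 1*(-152598)) = 108*1**6 + (86825 - 1*(-152598)) = 108*1 + (86825 + 152598) = 108 + 239423 = 239531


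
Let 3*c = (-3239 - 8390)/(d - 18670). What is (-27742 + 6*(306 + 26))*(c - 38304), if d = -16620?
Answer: 10442224591325/10587 ≈ 9.8632e+8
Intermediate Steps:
c = 11629/105870 (c = ((-3239 - 8390)/(-16620 - 18670))/3 = (-11629/(-35290))/3 = (-11629*(-1/35290))/3 = (⅓)*(11629/35290) = 11629/105870 ≈ 0.10984)
(-27742 + 6*(306 + 26))*(c - 38304) = (-27742 + 6*(306 + 26))*(11629/105870 - 38304) = (-27742 + 6*332)*(-4055232851/105870) = (-27742 + 1992)*(-4055232851/105870) = -25750*(-4055232851/105870) = 10442224591325/10587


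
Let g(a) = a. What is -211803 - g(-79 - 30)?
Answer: -211694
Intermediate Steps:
-211803 - g(-79 - 30) = -211803 - (-79 - 30) = -211803 - 1*(-109) = -211803 + 109 = -211694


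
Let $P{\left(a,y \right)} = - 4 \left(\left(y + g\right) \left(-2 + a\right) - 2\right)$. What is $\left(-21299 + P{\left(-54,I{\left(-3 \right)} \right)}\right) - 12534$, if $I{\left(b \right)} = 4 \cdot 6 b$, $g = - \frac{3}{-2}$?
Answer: $-49617$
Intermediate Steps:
$g = \frac{3}{2}$ ($g = \left(-3\right) \left(- \frac{1}{2}\right) = \frac{3}{2} \approx 1.5$)
$I{\left(b \right)} = 24 b$
$P{\left(a,y \right)} = 8 - 4 \left(-2 + a\right) \left(\frac{3}{2} + y\right)$ ($P{\left(a,y \right)} = - 4 \left(\left(y + \frac{3}{2}\right) \left(-2 + a\right) - 2\right) = - 4 \left(\left(\frac{3}{2} + y\right) \left(-2 + a\right) - 2\right) = - 4 \left(\left(-2 + a\right) \left(\frac{3}{2} + y\right) - 2\right) = - 4 \left(-2 + \left(-2 + a\right) \left(\frac{3}{2} + y\right)\right) = 8 - 4 \left(-2 + a\right) \left(\frac{3}{2} + y\right)$)
$\left(-21299 + P{\left(-54,I{\left(-3 \right)} \right)}\right) - 12534 = \left(-21299 + \left(20 - -324 + 8 \cdot 24 \left(-3\right) - - 216 \cdot 24 \left(-3\right)\right)\right) - 12534 = \left(-21299 + \left(20 + 324 + 8 \left(-72\right) - \left(-216\right) \left(-72\right)\right)\right) - 12534 = \left(-21299 + \left(20 + 324 - 576 - 15552\right)\right) - 12534 = \left(-21299 - 15784\right) - 12534 = -37083 - 12534 = -49617$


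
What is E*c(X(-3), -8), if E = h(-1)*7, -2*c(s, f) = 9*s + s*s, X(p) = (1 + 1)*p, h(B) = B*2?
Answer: -126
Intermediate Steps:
h(B) = 2*B
X(p) = 2*p
c(s, f) = -9*s/2 - s²/2 (c(s, f) = -(9*s + s*s)/2 = -(9*s + s²)/2 = -(s² + 9*s)/2 = -9*s/2 - s²/2)
E = -14 (E = (2*(-1))*7 = -2*7 = -14)
E*c(X(-3), -8) = -(-7)*2*(-3)*(9 + 2*(-3)) = -(-7)*(-6)*(9 - 6) = -(-7)*(-6)*3 = -14*9 = -126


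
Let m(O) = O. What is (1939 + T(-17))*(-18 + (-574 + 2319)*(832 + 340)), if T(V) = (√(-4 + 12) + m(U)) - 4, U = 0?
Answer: 3957311070 + 4090244*√2 ≈ 3.9631e+9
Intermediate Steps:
T(V) = -4 + 2*√2 (T(V) = (√(-4 + 12) + 0) - 4 = (√8 + 0) - 4 = (2*√2 + 0) - 4 = 2*√2 - 4 = -4 + 2*√2)
(1939 + T(-17))*(-18 + (-574 + 2319)*(832 + 340)) = (1939 + (-4 + 2*√2))*(-18 + (-574 + 2319)*(832 + 340)) = (1935 + 2*√2)*(-18 + 1745*1172) = (1935 + 2*√2)*(-18 + 2045140) = (1935 + 2*√2)*2045122 = 3957311070 + 4090244*√2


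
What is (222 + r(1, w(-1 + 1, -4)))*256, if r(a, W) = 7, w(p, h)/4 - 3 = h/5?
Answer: 58624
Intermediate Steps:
w(p, h) = 12 + 4*h/5 (w(p, h) = 12 + 4*(h/5) = 12 + 4*h/5)
(222 + r(1, w(-1 + 1, -4)))*256 = (222 + 7)*256 = 229*256 = 58624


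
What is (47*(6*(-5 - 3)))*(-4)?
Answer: 9024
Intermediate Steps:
(47*(6*(-5 - 3)))*(-4) = (47*(6*(-8)))*(-4) = (47*(-48))*(-4) = -2256*(-4) = 9024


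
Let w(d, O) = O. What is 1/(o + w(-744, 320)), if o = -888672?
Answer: -1/888352 ≈ -1.1257e-6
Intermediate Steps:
1/(o + w(-744, 320)) = 1/(-888672 + 320) = 1/(-888352) = -1/888352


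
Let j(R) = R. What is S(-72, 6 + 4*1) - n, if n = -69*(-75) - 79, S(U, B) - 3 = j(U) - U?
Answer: -5093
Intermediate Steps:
S(U, B) = 3 (S(U, B) = 3 + (U - U) = 3 + 0 = 3)
n = 5096 (n = 5175 - 79 = 5096)
S(-72, 6 + 4*1) - n = 3 - 1*5096 = 3 - 5096 = -5093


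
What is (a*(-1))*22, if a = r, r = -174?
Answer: 3828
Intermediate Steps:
a = -174
(a*(-1))*22 = -174*(-1)*22 = 174*22 = 3828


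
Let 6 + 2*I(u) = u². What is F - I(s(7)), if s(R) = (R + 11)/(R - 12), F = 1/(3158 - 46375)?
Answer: -3759904/1080425 ≈ -3.4800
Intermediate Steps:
F = -1/43217 (F = 1/(-43217) = -1/43217 ≈ -2.3139e-5)
s(R) = (11 + R)/(-12 + R)
I(u) = -3 + u²/2
F - I(s(7)) = -1/43217 - (-3 + ((11 + 7)/(-12 + 7))²/2) = -1/43217 - (-3 + (18/(-5))²/2) = -1/43217 - (-3 + (-⅕*18)²/2) = -1/43217 - (-3 + (-18/5)²/2) = -1/43217 - (-3 + (½)*(324/25)) = -1/43217 - (-3 + 162/25) = -1/43217 - 1*87/25 = -1/43217 - 87/25 = -3759904/1080425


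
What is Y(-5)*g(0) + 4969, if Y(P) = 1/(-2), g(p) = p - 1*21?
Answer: 9959/2 ≈ 4979.5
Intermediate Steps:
g(p) = -21 + p (g(p) = p - 21 = -21 + p)
Y(P) = -½
Y(-5)*g(0) + 4969 = -(-21 + 0)/2 + 4969 = -½*(-21) + 4969 = 21/2 + 4969 = 9959/2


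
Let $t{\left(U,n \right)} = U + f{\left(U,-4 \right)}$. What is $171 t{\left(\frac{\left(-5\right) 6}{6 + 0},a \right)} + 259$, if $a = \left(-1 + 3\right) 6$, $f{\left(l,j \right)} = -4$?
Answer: $-1280$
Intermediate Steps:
$a = 12$ ($a = 2 \cdot 6 = 12$)
$t{\left(U,n \right)} = -4 + U$ ($t{\left(U,n \right)} = U - 4 = -4 + U$)
$171 t{\left(\frac{\left(-5\right) 6}{6 + 0},a \right)} + 259 = 171 \left(-4 + \frac{\left(-5\right) 6}{6 + 0}\right) + 259 = 171 \left(-4 - \frac{30}{6}\right) + 259 = 171 \left(-4 - 5\right) + 259 = 171 \left(-9\right) + 259 = -1539 + 259 = -1280$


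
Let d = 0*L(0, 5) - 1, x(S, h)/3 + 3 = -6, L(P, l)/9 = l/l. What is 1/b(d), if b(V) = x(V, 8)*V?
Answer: 1/27 ≈ 0.037037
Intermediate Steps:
L(P, l) = 9 (L(P, l) = 9*(l/l) = 9*1 = 9)
x(S, h) = -27 (x(S, h) = -9 + 3*(-6) = -9 - 18 = -27)
d = -1 (d = 0*9 - 1 = 0 - 1 = -1)
b(V) = -27*V
1/b(d) = 1/(-27*(-1)) = 1/27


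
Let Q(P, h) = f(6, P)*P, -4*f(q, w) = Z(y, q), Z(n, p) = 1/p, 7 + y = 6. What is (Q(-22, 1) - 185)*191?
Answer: -421919/12 ≈ -35160.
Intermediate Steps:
y = -1 (y = -7 + 6 = -1)
f(q, w) = -1/(4*q)
Q(P, h) = -P/24 (Q(P, h) = (-1/4/6)*P = (-1/4*1/6)*P = -P/24)
(Q(-22, 1) - 185)*191 = (-1/24*(-22) - 185)*191 = (11/12 - 185)*191 = -2209/12*191 = -421919/12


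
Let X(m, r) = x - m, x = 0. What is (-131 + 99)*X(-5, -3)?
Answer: -160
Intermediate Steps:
X(m, r) = -m (X(m, r) = 0 - m = -m)
(-131 + 99)*X(-5, -3) = (-131 + 99)*(-1*(-5)) = -32*5 = -160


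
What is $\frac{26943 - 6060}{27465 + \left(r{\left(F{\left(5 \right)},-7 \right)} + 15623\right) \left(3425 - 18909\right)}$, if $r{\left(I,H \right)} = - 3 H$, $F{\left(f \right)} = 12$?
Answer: $- \frac{20883}{242204231} \approx -8.6221 \cdot 10^{-5}$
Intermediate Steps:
$\frac{26943 - 6060}{27465 + \left(r{\left(F{\left(5 \right)},-7 \right)} + 15623\right) \left(3425 - 18909\right)} = \frac{26943 - 6060}{27465 + \left(\left(-3\right) \left(-7\right) + 15623\right) \left(3425 - 18909\right)} = \frac{20883}{27465 + \left(21 + 15623\right) \left(-15484\right)} = \frac{20883}{27465 + 15644 \left(-15484\right)} = \frac{20883}{27465 - 242231696} = \frac{20883}{-242204231} = 20883 \left(- \frac{1}{242204231}\right) = - \frac{20883}{242204231}$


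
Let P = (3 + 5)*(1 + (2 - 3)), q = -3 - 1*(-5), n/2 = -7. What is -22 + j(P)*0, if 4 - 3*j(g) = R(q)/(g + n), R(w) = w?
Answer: -22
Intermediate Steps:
n = -14 (n = 2*(-7) = -14)
q = 2 (q = -3 + 5 = 2)
P = 0 (P = 8*(1 - 1) = 8*0 = 0)
j(g) = 4/3 - 2/(3*(-14 + g)) (j(g) = 4/3 - 2/(3*(g - 14)) = 4/3 - 2/(3*(-14 + g)))
-22 + j(P)*0 = -22 + (2*(-29 + 2*0)/(3*(-14 + 0)))*0 = -22 + ((2/3)*(-29 + 0)/(-14))*0 = -22 + ((2/3)*(-1/14)*(-29))*0 = -22 + (29/21)*0 = -22 + 0 = -22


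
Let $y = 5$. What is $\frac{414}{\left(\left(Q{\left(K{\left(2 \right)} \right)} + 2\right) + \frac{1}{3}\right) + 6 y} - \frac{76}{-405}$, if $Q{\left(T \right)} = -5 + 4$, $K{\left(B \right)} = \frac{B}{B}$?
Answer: $\frac{255077}{19035} \approx 13.4$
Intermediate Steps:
$K{\left(B \right)} = 1$
$Q{\left(T \right)} = -1$
$\frac{414}{\left(\left(Q{\left(K{\left(2 \right)} \right)} + 2\right) + \frac{1}{3}\right) + 6 y} - \frac{76}{-405} = \frac{414}{\left(\left(-1 + 2\right) + \frac{1}{3}\right) + 6 \cdot 5} - \frac{76}{-405} = \frac{414}{\left(1 + \frac{1}{3}\right) + 30} - - \frac{76}{405} = \frac{414}{\frac{4}{3} + 30} + \frac{76}{405} = \frac{414}{\frac{94}{3}} + \frac{76}{405} = 414 \cdot \frac{3}{94} + \frac{76}{405} = \frac{621}{47} + \frac{76}{405} = \frac{255077}{19035}$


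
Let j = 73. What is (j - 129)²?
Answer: 3136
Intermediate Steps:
(j - 129)² = (73 - 129)² = (-56)² = 3136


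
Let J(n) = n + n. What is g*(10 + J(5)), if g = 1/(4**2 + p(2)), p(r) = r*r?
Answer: 1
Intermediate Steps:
p(r) = r**2
J(n) = 2*n
g = 1/20 (g = 1/(4**2 + 2**2) = 1/(16 + 4) = 1/20 ≈ 0.050000)
g*(10 + J(5)) = (10 + 2*5)/20 = (10 + 10)/20 = (1/20)*20 = 1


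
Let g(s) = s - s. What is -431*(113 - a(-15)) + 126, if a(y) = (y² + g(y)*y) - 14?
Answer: 42364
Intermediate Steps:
g(s) = 0
a(y) = -14 + y² (a(y) = (y² + 0*y) - 14 = (y² + 0) - 14 = y² - 14 = -14 + y²)
-431*(113 - a(-15)) + 126 = -431*(113 - (-14 + (-15)²)) + 126 = -431*(113 - (-14 + 225)) + 126 = -431*(113 - 1*211) + 126 = -431*(113 - 211) + 126 = -431*(-98) + 126 = 42238 + 126 = 42364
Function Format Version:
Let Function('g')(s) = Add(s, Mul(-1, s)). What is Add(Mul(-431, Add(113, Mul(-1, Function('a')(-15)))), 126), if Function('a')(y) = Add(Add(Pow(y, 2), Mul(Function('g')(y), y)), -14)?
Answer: 42364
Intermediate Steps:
Function('g')(s) = 0
Function('a')(y) = Add(-14, Pow(y, 2)) (Function('a')(y) = Add(Add(Pow(y, 2), Mul(0, y)), -14) = Add(Add(Pow(y, 2), 0), -14) = Add(Pow(y, 2), -14) = Add(-14, Pow(y, 2)))
Add(Mul(-431, Add(113, Mul(-1, Function('a')(-15)))), 126) = Add(Mul(-431, Add(113, Mul(-1, Add(-14, Pow(-15, 2))))), 126) = Add(Mul(-431, Add(113, Mul(-1, Add(-14, 225)))), 126) = Add(Mul(-431, Add(113, Mul(-1, 211))), 126) = Add(Mul(-431, Add(113, -211)), 126) = Add(Mul(-431, -98), 126) = Add(42238, 126) = 42364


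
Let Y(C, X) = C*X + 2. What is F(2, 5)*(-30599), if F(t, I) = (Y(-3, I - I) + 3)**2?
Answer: -764975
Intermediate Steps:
Y(C, X) = 2 + C*X
F(t, I) = 25 (F(t, I) = ((2 - 3*(I - I)) + 3)**2 = ((2 - 3*0) + 3)**2 = ((2 + 0) + 3)**2 = (2 + 3)**2 = 5**2 = 25)
F(2, 5)*(-30599) = 25*(-30599) = -764975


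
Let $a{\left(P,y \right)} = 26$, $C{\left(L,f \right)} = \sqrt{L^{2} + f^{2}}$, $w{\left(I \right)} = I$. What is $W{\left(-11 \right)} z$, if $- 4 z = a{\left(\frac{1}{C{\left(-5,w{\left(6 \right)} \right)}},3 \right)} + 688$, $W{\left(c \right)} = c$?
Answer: $\frac{3927}{2} \approx 1963.5$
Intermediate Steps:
$z = - \frac{357}{2}$ ($z = - \frac{26 + 688}{4} = \left(- \frac{1}{4}\right) 714 = - \frac{357}{2} \approx -178.5$)
$W{\left(-11 \right)} z = \left(-11\right) \left(- \frac{357}{2}\right) = \frac{3927}{2}$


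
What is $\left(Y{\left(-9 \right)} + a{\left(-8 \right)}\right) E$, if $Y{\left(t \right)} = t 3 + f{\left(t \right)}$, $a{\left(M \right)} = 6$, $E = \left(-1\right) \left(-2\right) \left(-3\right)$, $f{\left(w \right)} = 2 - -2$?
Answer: $102$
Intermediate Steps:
$f{\left(w \right)} = 4$ ($f{\left(w \right)} = 2 + 2 = 4$)
$E = -6$ ($E = 2 \left(-3\right) = -6$)
$Y{\left(t \right)} = 4 + 3 t$ ($Y{\left(t \right)} = t 3 + 4 = 3 t + 4 = 4 + 3 t$)
$\left(Y{\left(-9 \right)} + a{\left(-8 \right)}\right) E = \left(\left(4 + 3 \left(-9\right)\right) + 6\right) \left(-6\right) = \left(\left(4 - 27\right) + 6\right) \left(-6\right) = \left(-23 + 6\right) \left(-6\right) = \left(-17\right) \left(-6\right) = 102$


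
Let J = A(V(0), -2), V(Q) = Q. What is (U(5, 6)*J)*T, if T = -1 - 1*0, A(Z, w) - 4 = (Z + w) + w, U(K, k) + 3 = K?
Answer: 0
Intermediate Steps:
U(K, k) = -3 + K
A(Z, w) = 4 + Z + 2*w (A(Z, w) = 4 + ((Z + w) + w) = 4 + (Z + 2*w) = 4 + Z + 2*w)
J = 0 (J = 4 + 0 + 2*(-2) = 4 + 0 - 4 = 0)
T = -1 (T = -1 + 0 = -1)
(U(5, 6)*J)*T = ((-3 + 5)*0)*(-1) = (2*0)*(-1) = 0*(-1) = 0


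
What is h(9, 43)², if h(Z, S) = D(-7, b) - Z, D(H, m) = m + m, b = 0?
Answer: 81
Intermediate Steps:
D(H, m) = 2*m
h(Z, S) = -Z (h(Z, S) = 2*0 - Z = 0 - Z = -Z)
h(9, 43)² = (-1*9)² = (-9)² = 81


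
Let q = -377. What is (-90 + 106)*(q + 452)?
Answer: 1200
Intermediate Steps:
(-90 + 106)*(q + 452) = (-90 + 106)*(-377 + 452) = 16*75 = 1200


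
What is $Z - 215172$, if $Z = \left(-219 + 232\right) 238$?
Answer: $-212078$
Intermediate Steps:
$Z = 3094$ ($Z = 13 \cdot 238 = 3094$)
$Z - 215172 = 3094 - 215172 = -212078$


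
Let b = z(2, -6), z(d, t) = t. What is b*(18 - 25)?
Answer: 42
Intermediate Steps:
b = -6
b*(18 - 25) = -6*(18 - 25) = -6*(-7) = 42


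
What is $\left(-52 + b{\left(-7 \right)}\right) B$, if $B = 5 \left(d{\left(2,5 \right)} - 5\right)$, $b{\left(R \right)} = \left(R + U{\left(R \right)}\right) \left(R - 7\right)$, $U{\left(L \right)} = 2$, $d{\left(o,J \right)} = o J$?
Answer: $450$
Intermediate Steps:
$d{\left(o,J \right)} = J o$
$b{\left(R \right)} = \left(-7 + R\right) \left(2 + R\right)$ ($b{\left(R \right)} = \left(R + 2\right) \left(R - 7\right) = \left(2 + R\right) \left(-7 + R\right) = \left(-7 + R\right) \left(2 + R\right)$)
$B = 25$ ($B = 5 \left(5 \cdot 2 - 5\right) = 5 \left(10 - 5\right) = 5 \cdot 5 = 25$)
$\left(-52 + b{\left(-7 \right)}\right) B = \left(-52 - \left(-21 - 49\right)\right) 25 = \left(-52 + \left(-14 + 49 + 35\right)\right) 25 = \left(-52 + 70\right) 25 = 18 \cdot 25 = 450$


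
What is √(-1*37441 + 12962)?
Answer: I*√24479 ≈ 156.46*I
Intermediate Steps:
√(-1*37441 + 12962) = √(-37441 + 12962) = √(-24479) = I*√24479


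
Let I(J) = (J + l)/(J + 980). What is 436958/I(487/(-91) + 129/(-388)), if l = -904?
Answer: -15031855516910/32119127 ≈ -4.6800e+5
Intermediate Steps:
I(J) = (-904 + J)/(980 + J) (I(J) = (J - 904)/(J + 980) = (-904 + J)/(980 + J))
436958/I(487/(-91) + 129/(-388)) = 436958/(((-904 + (487/(-91) + 129/(-388)))/(980 + (487/(-91) + 129/(-388))))) = 436958/(((-904 + (487*(-1/91) + 129*(-1/388)))/(980 + (487*(-1/91) + 129*(-1/388))))) = 436958/(((-904 + (-487/91 - 129/388))/(980 + (-487/91 - 129/388)))) = 436958/(((-904 - 200695/35308)/(980 - 200695/35308))) = 436958/((-32119127/35308/(34401145/35308))) = 436958/(((35308/34401145)*(-32119127/35308))) = 436958/(-32119127/34401145) = 436958*(-34401145/32119127) = -15031855516910/32119127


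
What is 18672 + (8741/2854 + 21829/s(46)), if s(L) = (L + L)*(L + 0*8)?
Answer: 112811048947/6039064 ≈ 18680.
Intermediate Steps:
s(L) = 2*L**2 (s(L) = (2*L)*(L + 0) = (2*L)*L = 2*L**2)
18672 + (8741/2854 + 21829/s(46)) = 18672 + (8741/2854 + 21829/((2*46**2))) = 18672 + (8741*(1/2854) + 21829/((2*2116))) = 18672 + (8741/2854 + 21829/4232) = 18672 + 49645939/6039064 = 112811048947/6039064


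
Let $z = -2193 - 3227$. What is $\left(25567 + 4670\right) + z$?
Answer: $24817$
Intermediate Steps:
$z = -5420$
$\left(25567 + 4670\right) + z = \left(25567 + 4670\right) - 5420 = 30237 - 5420 = 24817$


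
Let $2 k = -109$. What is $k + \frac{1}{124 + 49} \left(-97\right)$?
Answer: $- \frac{19051}{346} \approx -55.061$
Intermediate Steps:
$k = - \frac{109}{2}$ ($k = \frac{1}{2} \left(-109\right) = - \frac{109}{2} \approx -54.5$)
$k + \frac{1}{124 + 49} \left(-97\right) = - \frac{109}{2} + \frac{1}{124 + 49} \left(-97\right) = - \frac{109}{2} + \frac{1}{173} \left(-97\right) = - \frac{109}{2} - \frac{97}{173} = - \frac{19051}{346}$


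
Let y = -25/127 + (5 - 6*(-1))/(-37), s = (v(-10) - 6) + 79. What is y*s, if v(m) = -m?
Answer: -192726/4699 ≈ -41.014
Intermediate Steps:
s = 83 (s = (-1*(-10) - 6) + 79 = (10 - 6) + 79 = 4 + 79 = 83)
y = -2322/4699 (y = -25*1/127 + (5 + 6)*(-1/37) = -25/127 + 11*(-1/37) = -25/127 - 11/37 = -2322/4699 ≈ -0.49415)
y*s = -2322/4699*83 = -192726/4699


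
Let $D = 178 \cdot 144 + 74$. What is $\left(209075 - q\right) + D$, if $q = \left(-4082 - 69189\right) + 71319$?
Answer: $236733$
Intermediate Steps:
$q = -1952$ ($q = -73271 + 71319 = -1952$)
$D = 25706$ ($D = 25632 + 74 = 25706$)
$\left(209075 - q\right) + D = \left(209075 - -1952\right) + 25706 = \left(209075 + 1952\right) + 25706 = 211027 + 25706 = 236733$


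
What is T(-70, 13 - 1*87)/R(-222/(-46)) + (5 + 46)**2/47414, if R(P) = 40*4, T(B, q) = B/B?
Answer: 231787/3793120 ≈ 0.061107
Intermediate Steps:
T(B, q) = 1
R(P) = 160
T(-70, 13 - 1*87)/R(-222/(-46)) + (5 + 46)**2/47414 = 1/160 + (5 + 46)**2/47414 = 1*(1/160) + 51**2*(1/47414) = 1/160 + 2601*(1/47414) = 1/160 + 2601/47414 = 231787/3793120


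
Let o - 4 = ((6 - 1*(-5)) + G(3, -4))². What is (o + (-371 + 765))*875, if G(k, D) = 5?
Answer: 572250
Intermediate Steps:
o = 260 (o = 4 + ((6 - 1*(-5)) + 5)² = 4 + ((6 + 5) + 5)² = 4 + (11 + 5)² = 4 + 16² = 4 + 256 = 260)
(o + (-371 + 765))*875 = (260 + (-371 + 765))*875 = (260 + 394)*875 = 654*875 = 572250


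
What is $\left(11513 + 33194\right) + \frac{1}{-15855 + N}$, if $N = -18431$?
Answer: $\frac{1532824201}{34286} \approx 44707.0$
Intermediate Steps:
$\left(11513 + 33194\right) + \frac{1}{-15855 + N} = \left(11513 + 33194\right) + \frac{1}{-15855 - 18431} = 44707 + \frac{1}{-34286} = 44707 - \frac{1}{34286} = \frac{1532824201}{34286}$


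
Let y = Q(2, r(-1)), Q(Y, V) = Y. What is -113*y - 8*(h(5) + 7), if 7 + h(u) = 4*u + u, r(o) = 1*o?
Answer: -426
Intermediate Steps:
r(o) = o
h(u) = -7 + 5*u (h(u) = -7 + (4*u + u) = -7 + 5*u)
y = 2
-113*y - 8*(h(5) + 7) = -113*2 - 8*((-7 + 5*5) + 7) = -226 - 8*((-7 + 25) + 7) = -226 - 8*(18 + 7) = -226 - 8*25 = -226 - 200 = -426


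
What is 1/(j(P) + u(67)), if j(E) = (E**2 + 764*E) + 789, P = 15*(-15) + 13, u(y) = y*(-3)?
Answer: -1/116436 ≈ -8.5884e-6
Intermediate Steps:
u(y) = -3*y
P = -212 (P = -225 + 13 = -212)
j(E) = 789 + E**2 + 764*E
1/(j(P) + u(67)) = 1/((789 + (-212)**2 + 764*(-212)) - 3*67) = 1/((789 + 44944 - 161968) - 201) = 1/(-116235 - 201) = 1/(-116436) = -1/116436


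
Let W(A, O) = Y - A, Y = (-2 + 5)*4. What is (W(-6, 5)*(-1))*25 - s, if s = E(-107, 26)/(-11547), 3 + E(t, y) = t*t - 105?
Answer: -5184809/11547 ≈ -449.02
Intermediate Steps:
E(t, y) = -108 + t² (E(t, y) = -3 + (t*t - 105) = -3 + (t² - 105) = -3 + (-105 + t²) = -108 + t²)
Y = 12 (Y = 3*4 = 12)
W(A, O) = 12 - A
s = -11341/11547 (s = (-108 + (-107)²)/(-11547) = (-108 + 11449)*(-1/11547) = 11341*(-1/11547) = -11341/11547 ≈ -0.98216)
(W(-6, 5)*(-1))*25 - s = ((12 - 1*(-6))*(-1))*25 - 1*(-11341/11547) = ((12 + 6)*(-1))*25 + 11341/11547 = (18*(-1))*25 + 11341/11547 = -18*25 + 11341/11547 = -450 + 11341/11547 = -5184809/11547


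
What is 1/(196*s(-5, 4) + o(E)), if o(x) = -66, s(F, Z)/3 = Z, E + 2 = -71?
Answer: 1/2286 ≈ 0.00043745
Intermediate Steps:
E = -73 (E = -2 - 71 = -73)
s(F, Z) = 3*Z
1/(196*s(-5, 4) + o(E)) = 1/(196*(3*4) - 66) = 1/(196*12 - 66) = 1/(2352 - 66) = 1/2286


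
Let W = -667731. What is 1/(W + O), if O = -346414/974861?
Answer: -974861/650945256805 ≈ -1.4976e-6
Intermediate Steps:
O = -346414/974861 (O = -346414*1/974861 = -346414/974861 ≈ -0.35535)
1/(W + O) = 1/(-667731 - 346414/974861) = 1/(-650945256805/974861) = -974861/650945256805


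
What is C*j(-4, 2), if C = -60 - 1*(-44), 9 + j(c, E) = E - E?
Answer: 144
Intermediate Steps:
j(c, E) = -9 (j(c, E) = -9 + (E - E) = -9 + 0 = -9)
C = -16 (C = -60 + 44 = -16)
C*j(-4, 2) = -16*(-9) = 144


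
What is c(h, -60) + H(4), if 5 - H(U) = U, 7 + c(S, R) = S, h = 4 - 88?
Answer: -90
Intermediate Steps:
h = -84
c(S, R) = -7 + S
H(U) = 5 - U
c(h, -60) + H(4) = (-7 - 84) + (5 - 1*4) = -91 + (5 - 4) = -91 + 1 = -90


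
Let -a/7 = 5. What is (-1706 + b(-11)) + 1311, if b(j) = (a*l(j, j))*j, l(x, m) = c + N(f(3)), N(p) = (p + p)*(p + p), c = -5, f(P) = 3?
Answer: 11540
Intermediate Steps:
a = -35 (a = -7*5 = -35)
N(p) = 4*p² (N(p) = (2*p)*(2*p) = 4*p²)
l(x, m) = 31 (l(x, m) = -5 + 4*3² = -5 + 4*9 = -5 + 36 = 31)
b(j) = -1085*j (b(j) = (-35*31)*j = -1085*j)
(-1706 + b(-11)) + 1311 = (-1706 - 1085*(-11)) + 1311 = (-1706 + 11935) + 1311 = 10229 + 1311 = 11540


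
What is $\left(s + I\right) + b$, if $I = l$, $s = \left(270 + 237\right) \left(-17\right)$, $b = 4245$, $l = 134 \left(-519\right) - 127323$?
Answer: $-201243$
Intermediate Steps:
$l = -196869$ ($l = -69546 - 127323 = -196869$)
$s = -8619$ ($s = 507 \left(-17\right) = -8619$)
$I = -196869$
$\left(s + I\right) + b = \left(-8619 - 196869\right) + 4245 = -205488 + 4245 = -201243$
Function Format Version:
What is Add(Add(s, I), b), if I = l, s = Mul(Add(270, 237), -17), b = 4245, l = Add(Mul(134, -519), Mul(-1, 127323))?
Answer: -201243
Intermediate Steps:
l = -196869 (l = Add(-69546, -127323) = -196869)
s = -8619 (s = Mul(507, -17) = -8619)
I = -196869
Add(Add(s, I), b) = Add(Add(-8619, -196869), 4245) = Add(-205488, 4245) = -201243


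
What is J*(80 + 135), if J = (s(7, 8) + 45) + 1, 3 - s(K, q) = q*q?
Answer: -3225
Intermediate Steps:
s(K, q) = 3 - q**2 (s(K, q) = 3 - q*q = 3 - q**2)
J = -15 (J = ((3 - 1*8**2) + 45) + 1 = ((3 - 1*64) + 45) + 1 = ((3 - 64) + 45) + 1 = (-61 + 45) + 1 = -16 + 1 = -15)
J*(80 + 135) = -15*(80 + 135) = -15*215 = -3225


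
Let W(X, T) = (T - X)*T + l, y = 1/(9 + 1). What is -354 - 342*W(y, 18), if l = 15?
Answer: -578382/5 ≈ -1.1568e+5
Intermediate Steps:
y = ⅒ (y = 1/10 = ⅒ ≈ 0.10000)
W(X, T) = 15 + T*(T - X) (W(X, T) = (T - X)*T + 15 = T*(T - X) + 15 = 15 + T*(T - X))
-354 - 342*W(y, 18) = -354 - 342*(15 + 18² - 1*18*⅒) = -354 - 342*(15 + 324 - 9/5) = -354 - 342*1686/5 = -354 - 576612/5 = -578382/5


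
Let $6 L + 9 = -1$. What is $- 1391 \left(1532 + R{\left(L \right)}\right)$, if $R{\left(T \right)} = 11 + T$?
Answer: $- \frac{6431984}{3} \approx -2.144 \cdot 10^{6}$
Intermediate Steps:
$L = - \frac{5}{3}$ ($L = - \frac{3}{2} + \frac{1}{6} \left(-1\right) = - \frac{3}{2} - \frac{1}{6} = - \frac{5}{3} \approx -1.6667$)
$- 1391 \left(1532 + R{\left(L \right)}\right) = - 1391 \left(1532 + \left(11 - \frac{5}{3}\right)\right) = - 1391 \left(1532 + \frac{28}{3}\right) = \left(-1391\right) \frac{4624}{3} = - \frac{6431984}{3}$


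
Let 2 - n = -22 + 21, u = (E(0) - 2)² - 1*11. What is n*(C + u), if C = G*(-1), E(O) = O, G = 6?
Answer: -39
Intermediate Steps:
C = -6 (C = 6*(-1) = -6)
u = -7 (u = (0 - 2)² - 1*11 = (-2)² - 11 = 4 - 11 = -7)
n = 3 (n = 2 - (-22 + 21) = 2 - 1*(-1) = 2 + 1 = 3)
n*(C + u) = 3*(-6 - 7) = 3*(-13) = -39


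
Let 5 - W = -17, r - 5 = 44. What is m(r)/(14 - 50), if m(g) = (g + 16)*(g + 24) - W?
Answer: -4723/36 ≈ -131.19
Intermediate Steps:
r = 49 (r = 5 + 44 = 49)
W = 22 (W = 5 - 1*(-17) = 5 + 17 = 22)
m(g) = -22 + (16 + g)*(24 + g) (m(g) = (g + 16)*(g + 24) - 1*22 = (16 + g)*(24 + g) - 22 = -22 + (16 + g)*(24 + g))
m(r)/(14 - 50) = (362 + 49**2 + 40*49)/(14 - 50) = (362 + 2401 + 1960)/(-36) = 4723*(-1/36) = -4723/36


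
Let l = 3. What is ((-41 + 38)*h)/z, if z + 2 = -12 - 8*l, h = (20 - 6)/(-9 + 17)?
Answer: 21/152 ≈ 0.13816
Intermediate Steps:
h = 7/4 (h = 14/8 = 14*(⅛) = 7/4 ≈ 1.7500)
z = -38 (z = -2 + (-12 - 8*3) = -2 + (-12 - 24) = -2 - 36 = -38)
((-41 + 38)*h)/z = ((-41 + 38)*(7/4))/(-38) = -3*7/4*(-1/38) = -21/4*(-1/38) = 21/152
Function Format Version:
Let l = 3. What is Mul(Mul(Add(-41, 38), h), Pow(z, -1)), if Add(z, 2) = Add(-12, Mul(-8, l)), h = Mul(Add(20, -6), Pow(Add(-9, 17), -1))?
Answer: Rational(21, 152) ≈ 0.13816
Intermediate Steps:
h = Rational(7, 4) (h = Mul(14, Pow(8, -1)) = Mul(14, Rational(1, 8)) = Rational(7, 4) ≈ 1.7500)
z = -38 (z = Add(-2, Add(-12, Mul(-8, 3))) = Add(-2, Add(-12, -24)) = Add(-2, -36) = -38)
Mul(Mul(Add(-41, 38), h), Pow(z, -1)) = Mul(Mul(Add(-41, 38), Rational(7, 4)), Pow(-38, -1)) = Mul(Mul(-3, Rational(7, 4)), Rational(-1, 38)) = Mul(Rational(-21, 4), Rational(-1, 38)) = Rational(21, 152)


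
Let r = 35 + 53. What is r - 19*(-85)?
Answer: 1703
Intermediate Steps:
r = 88
r - 19*(-85) = 88 - 19*(-85) = 88 + 1615 = 1703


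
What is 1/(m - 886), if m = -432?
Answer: -1/1318 ≈ -0.00075873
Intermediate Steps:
1/(m - 886) = 1/(-432 - 886) = 1/(-1318) = -1/1318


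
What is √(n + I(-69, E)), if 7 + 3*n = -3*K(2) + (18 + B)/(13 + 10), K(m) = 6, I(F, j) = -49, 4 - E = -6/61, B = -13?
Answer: I*√30291/23 ≈ 7.5671*I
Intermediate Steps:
E = 250/61 (E = 4 - (-6)/61 = 4 - 1*(-6/61) = 4 + 6/61 = 250/61 ≈ 4.0984)
n = -190/23 (n = -7/3 + (-3*6 + (18 - 13)/(13 + 10))/3 = -7/3 + (-18 + 5/23)/3 = -7/3 + (⅓)*(-409/23) = -7/3 - 409/69 = -190/23 ≈ -8.2609)
√(n + I(-69, E)) = √(-190/23 - 49) = √(-1317/23) = I*√30291/23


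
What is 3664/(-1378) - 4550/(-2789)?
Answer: -1974498/1921621 ≈ -1.0275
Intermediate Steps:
3664/(-1378) - 4550/(-2789) = 3664*(-1/1378) - 4550*(-1/2789) = -1832/689 + 4550/2789 = -1974498/1921621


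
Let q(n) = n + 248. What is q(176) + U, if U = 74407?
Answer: 74831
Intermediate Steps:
q(n) = 248 + n
q(176) + U = (248 + 176) + 74407 = 424 + 74407 = 74831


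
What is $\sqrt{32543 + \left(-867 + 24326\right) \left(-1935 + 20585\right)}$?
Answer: $3 \sqrt{48615877} \approx 20918.0$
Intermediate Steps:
$\sqrt{32543 + \left(-867 + 24326\right) \left(-1935 + 20585\right)} = \sqrt{32543 + 23459 \cdot 18650} = \sqrt{32543 + 437510350} = \sqrt{437542893} = 3 \sqrt{48615877}$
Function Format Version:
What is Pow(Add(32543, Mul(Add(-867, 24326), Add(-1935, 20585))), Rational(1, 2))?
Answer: Mul(3, Pow(48615877, Rational(1, 2))) ≈ 20918.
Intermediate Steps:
Pow(Add(32543, Mul(Add(-867, 24326), Add(-1935, 20585))), Rational(1, 2)) = Pow(Add(32543, Mul(23459, 18650)), Rational(1, 2)) = Pow(Add(32543, 437510350), Rational(1, 2)) = Pow(437542893, Rational(1, 2)) = Mul(3, Pow(48615877, Rational(1, 2)))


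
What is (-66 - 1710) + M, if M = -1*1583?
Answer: -3359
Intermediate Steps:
M = -1583
(-66 - 1710) + M = (-66 - 1710) - 1583 = -1776 - 1583 = -3359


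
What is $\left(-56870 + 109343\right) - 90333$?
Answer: $-37860$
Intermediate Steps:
$\left(-56870 + 109343\right) - 90333 = 52473 - 90333 = -37860$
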